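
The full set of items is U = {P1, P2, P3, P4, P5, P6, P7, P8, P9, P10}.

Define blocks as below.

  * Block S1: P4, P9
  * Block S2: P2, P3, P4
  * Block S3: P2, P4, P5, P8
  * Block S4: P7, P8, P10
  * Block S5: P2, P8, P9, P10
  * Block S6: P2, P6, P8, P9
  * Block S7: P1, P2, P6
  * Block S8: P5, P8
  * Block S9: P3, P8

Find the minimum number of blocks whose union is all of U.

5

Take {S2, S4, S5, S7, S8}. Their union is {P1, P2, P3, P4, P5, P6, P7, P8, P9, P10}, which is all 10 items.
No 4 of the 9 blocks cover everything (all 126 combinations miss at least one item), so 5 is optimal.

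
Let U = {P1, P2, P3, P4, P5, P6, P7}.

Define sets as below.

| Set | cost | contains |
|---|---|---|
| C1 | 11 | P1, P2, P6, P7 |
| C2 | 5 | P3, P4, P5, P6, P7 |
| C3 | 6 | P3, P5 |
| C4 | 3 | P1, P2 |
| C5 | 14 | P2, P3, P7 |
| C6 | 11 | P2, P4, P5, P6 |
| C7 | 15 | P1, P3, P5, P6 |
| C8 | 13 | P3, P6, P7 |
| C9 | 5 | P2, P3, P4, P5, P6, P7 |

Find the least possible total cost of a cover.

8

C4, C9 together cover every point (C4 ∪ C9 = {P1, P2, P3, P4, P5, P6, P7}); total cost 3 + 5 = 8.
No covering selection has total cost below 8.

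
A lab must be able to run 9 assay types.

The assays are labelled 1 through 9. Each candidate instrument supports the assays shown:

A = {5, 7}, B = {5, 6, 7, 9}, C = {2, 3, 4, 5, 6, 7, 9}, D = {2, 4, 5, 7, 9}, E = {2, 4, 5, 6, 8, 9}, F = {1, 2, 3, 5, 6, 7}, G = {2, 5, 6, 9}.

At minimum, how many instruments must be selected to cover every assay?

Take {E, F}. Their union is {1, 2, 3, 4, 5, 6, 7, 8, 9}, which is all 9 assays.
No single instrument has all 9 assays (the largest, C, has 7), so 2 is optimal.

2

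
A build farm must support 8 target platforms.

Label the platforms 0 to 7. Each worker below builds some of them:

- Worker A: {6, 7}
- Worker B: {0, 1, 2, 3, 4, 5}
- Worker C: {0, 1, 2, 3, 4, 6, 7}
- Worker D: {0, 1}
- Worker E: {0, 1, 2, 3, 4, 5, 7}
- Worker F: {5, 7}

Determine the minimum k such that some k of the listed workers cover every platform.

Take {C, E}. Their union is {0, 1, 2, 3, 4, 5, 6, 7}, which is all 8 platforms.
No single worker has all 8 platforms (the largest, C, has 7), so 2 is optimal.

2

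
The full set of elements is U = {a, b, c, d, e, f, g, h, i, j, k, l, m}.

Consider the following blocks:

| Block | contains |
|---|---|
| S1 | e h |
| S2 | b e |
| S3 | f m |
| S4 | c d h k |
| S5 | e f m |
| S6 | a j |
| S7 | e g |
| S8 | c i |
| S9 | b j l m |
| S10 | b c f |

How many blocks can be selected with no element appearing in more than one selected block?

S2, S3, S4, S6 are pairwise disjoint (S2={b,e}; S3={f,m}; S4={c,d,h,k}; S6={a,j}).
Every remaining block overlaps one of these, and no 5 of the listed blocks are pairwise disjoint, so 4 is the maximum.

4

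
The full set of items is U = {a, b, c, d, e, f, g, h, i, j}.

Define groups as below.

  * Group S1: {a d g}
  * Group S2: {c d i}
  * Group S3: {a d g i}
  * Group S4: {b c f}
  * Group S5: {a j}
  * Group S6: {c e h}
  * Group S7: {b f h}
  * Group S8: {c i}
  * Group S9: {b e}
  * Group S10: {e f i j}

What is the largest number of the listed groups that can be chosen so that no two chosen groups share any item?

3

S5, S7, S8 are pairwise disjoint (S5={a,j}; S7={b,f,h}; S8={c,i}).
Every remaining group overlaps one of these, and no 4 of the listed groups are pairwise disjoint, so 3 is the maximum.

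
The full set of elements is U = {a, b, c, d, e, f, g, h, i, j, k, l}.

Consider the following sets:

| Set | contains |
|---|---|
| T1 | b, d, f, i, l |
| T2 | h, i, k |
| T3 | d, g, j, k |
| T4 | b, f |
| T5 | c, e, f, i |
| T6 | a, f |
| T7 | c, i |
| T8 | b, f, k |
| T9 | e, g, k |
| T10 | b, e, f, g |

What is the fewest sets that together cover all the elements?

5

T1, T2, T3, T5, and T6 cover everything between them: the union {a, b, c, d, e, f, g, h, i, j, k, l} is all of U.
No 4 of the 10 sets cover everything (all 210 combinations miss at least one element), so 5 is optimal.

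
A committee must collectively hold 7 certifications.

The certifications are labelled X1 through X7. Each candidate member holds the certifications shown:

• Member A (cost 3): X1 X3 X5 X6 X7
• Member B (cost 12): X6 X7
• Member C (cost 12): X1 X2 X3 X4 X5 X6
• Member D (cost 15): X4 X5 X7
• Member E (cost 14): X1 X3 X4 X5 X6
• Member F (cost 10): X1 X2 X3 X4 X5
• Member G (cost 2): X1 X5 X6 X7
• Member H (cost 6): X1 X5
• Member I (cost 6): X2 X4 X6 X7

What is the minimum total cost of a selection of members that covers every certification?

A, I together cover every certification (A ∪ I = {X1, X2, X3, X4, X5, X6, X7}); total cost 3 + 6 = 9.
The greedy pick G, A, I costs 11; no covering selection beats 9.

9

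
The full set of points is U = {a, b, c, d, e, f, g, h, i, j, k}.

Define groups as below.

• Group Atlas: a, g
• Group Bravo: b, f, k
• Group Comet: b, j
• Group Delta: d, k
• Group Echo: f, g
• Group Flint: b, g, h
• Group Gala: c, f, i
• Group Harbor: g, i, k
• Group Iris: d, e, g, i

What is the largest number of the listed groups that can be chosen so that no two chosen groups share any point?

4

Atlas, Comet, Delta, Gala are pairwise disjoint (Atlas={a,g}; Comet={b,j}; Delta={d,k}; Gala={c,f,i}).
Every remaining group overlaps one of these, and no 5 of the listed groups are pairwise disjoint, so 4 is the maximum.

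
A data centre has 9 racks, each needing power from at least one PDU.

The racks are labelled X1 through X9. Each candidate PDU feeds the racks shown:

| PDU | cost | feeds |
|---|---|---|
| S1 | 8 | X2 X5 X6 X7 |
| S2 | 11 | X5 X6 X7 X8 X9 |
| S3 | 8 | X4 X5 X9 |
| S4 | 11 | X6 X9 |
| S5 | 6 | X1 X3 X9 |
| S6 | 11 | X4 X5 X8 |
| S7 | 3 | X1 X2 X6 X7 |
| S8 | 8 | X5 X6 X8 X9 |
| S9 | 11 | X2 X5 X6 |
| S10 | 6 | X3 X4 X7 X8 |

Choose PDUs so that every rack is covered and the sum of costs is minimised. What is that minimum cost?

S7, S8, S10 together cover every rack (S7 ∪ S8 ∪ S10 = {X1, X2, X3, X4, X5, X6, X7, X8, X9}); total cost 3 + 8 + 6 = 17.
No covering selection has total cost below 17.

17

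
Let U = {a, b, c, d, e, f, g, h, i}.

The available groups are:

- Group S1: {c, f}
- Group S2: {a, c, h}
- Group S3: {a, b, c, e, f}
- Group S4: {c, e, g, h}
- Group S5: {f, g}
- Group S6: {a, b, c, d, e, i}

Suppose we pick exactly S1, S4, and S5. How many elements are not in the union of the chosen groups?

Union of S1, S4, S5 = {c, e, f, g, h}.
Not covered: a, b, d, i — 4 elements.

4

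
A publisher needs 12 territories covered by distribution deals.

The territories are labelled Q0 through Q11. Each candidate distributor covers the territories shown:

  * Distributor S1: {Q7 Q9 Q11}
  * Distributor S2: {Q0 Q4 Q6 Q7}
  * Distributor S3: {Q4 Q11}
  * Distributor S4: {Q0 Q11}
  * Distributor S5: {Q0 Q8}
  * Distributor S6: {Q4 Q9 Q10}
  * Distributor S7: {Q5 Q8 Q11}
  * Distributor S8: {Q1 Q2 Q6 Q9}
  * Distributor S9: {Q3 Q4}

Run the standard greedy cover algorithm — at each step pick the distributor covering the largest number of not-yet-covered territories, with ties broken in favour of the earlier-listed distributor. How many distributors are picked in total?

5

Greedy: pick S2 (covers 4 new) → pick S7 (covers 3 new) → pick S8 (covers 3 new) → pick S6 (covers 1 new) → pick S9 (covers 1 new). Total picks: 5.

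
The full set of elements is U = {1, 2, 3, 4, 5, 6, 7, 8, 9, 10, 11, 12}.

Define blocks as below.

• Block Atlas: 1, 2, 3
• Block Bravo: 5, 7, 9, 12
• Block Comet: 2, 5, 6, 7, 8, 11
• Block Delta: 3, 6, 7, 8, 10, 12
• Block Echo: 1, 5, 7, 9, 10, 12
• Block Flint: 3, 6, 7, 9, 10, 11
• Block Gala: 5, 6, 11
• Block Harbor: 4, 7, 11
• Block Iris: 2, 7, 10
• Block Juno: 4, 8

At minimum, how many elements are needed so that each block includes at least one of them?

Take H = {2, 8, 9, 11}. Each listed block contains at least one of these, so H is a hitting set of size 4.
No choice of 3 elements meets every block, so 4 is the minimum.

4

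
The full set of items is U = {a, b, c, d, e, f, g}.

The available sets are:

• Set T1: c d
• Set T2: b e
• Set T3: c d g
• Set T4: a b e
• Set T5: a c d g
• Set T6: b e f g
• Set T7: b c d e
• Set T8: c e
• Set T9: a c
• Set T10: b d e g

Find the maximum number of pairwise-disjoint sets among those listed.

2

T6, T9 are pairwise disjoint (T6={b,e,f,g}; T9={a,c}).
Every remaining set overlaps one of these, and no 3 of the listed sets are pairwise disjoint, so 2 is the maximum.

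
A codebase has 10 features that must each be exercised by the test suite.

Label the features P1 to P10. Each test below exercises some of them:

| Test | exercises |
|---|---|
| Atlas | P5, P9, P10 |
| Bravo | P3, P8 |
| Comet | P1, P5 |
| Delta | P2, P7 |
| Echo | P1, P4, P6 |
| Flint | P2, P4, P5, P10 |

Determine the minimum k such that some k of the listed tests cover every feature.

Atlas and Bravo and Delta and Echo together: Atlas ∪ Bravo ∪ Delta ∪ Echo = {P1, P2, P3, P4, P5, P6, P7, P8, P9, P10} — every feature is covered.
Only Echo contains P6, so Echo is forced; the remaining 7 features need at least 3 more tests (each remaining test adds at most 3) — so at least 4 tests are needed, and 4 is optimal.

4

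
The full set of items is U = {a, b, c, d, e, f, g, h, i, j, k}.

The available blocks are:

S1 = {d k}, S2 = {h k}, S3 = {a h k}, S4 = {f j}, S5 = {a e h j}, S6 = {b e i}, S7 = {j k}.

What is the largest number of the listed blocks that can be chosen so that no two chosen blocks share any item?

S3, S4, S6 are pairwise disjoint (S3={a,h,k}; S4={f,j}; S6={b,e,i}).
Every remaining block overlaps one of these, and no 4 of the listed blocks are pairwise disjoint, so 3 is the maximum.

3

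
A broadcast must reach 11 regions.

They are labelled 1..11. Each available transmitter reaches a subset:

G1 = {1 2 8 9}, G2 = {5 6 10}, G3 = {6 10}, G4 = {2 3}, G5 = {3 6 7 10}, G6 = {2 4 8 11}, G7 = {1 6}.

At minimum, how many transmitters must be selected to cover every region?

4

Take {G1, G2, G5, G6}. Their union is {1, 2, 3, 4, 5, 6, 7, 8, 9, 10, 11}, which is all 11 regions.
No 3 of the 7 transmitters cover everything (all 35 combinations miss at least one region), so 4 is optimal.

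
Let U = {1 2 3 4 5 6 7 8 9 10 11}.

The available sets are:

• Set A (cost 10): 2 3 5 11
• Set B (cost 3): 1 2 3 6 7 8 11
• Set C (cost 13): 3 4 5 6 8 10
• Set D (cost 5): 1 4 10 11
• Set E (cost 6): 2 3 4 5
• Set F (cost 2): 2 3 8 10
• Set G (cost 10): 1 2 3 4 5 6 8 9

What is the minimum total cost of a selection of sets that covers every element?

15

B, F, G together cover every element (B ∪ F ∪ G = {1, 2, 3, 4, 5, 6, 7, 8, 9, 10, 11}); total cost 3 + 2 + 10 = 15.
The greedy pick B, F, E, G costs 21; no covering selection beats 15.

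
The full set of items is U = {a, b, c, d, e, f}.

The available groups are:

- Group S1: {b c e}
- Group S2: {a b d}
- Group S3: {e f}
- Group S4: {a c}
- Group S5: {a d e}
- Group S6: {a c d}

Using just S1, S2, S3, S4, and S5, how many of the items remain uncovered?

0

Union of S1, S2, S3, S4, S5 = {a, b, c, d, e, f} — that's every item, so 0 are uncovered.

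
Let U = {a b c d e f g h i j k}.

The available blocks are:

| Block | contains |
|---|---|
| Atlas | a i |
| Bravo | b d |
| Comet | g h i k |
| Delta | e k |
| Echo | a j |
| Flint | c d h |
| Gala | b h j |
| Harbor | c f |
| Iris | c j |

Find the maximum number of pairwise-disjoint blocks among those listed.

4

Atlas, Bravo, Delta, Harbor are pairwise disjoint (Atlas={a,i}; Bravo={b,d}; Delta={e,k}; Harbor={c,f}).
Every remaining block overlaps one of these, and no 5 of the listed blocks are pairwise disjoint, so 4 is the maximum.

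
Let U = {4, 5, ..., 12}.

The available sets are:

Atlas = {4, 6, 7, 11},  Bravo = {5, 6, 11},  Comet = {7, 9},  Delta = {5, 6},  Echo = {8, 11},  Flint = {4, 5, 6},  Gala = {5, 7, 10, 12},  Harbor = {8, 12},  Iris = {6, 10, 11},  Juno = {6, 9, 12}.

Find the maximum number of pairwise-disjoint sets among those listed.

3

Comet, Harbor, Iris are pairwise disjoint (Comet={7,9}; Harbor={8,12}; Iris={6,10,11}).
Every remaining set overlaps one of these, and no 4 of the listed sets are pairwise disjoint, so 3 is the maximum.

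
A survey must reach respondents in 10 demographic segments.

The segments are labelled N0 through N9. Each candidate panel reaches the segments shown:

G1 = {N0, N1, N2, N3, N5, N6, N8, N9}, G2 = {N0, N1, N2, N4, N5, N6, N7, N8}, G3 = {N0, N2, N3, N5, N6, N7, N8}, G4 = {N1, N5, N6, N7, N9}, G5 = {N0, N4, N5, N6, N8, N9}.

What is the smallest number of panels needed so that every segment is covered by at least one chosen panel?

Take {G1, G2}. Their union is {N0, N1, N2, N3, N4, N5, N6, N7, N8, N9}, which is all 10 segments.
No single panel has all 10 segments (the largest, G1, has 8), so 2 is optimal.

2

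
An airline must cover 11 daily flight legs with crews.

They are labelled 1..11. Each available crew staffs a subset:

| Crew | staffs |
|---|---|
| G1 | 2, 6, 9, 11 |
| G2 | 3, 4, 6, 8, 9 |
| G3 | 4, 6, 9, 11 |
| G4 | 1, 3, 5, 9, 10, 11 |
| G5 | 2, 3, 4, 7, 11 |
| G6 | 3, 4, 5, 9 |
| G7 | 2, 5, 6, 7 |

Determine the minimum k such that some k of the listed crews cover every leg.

3

Take {G2, G4, G7}. Their union is {1, 2, 3, 4, 5, 6, 7, 8, 9, 10, 11}, which is all 11 legs.
Only G4 contains 1, so G4 is forced; the remaining 5 legs need at least 2 more crews (each remaining crew adds at most 3) — so at least 3 crews are needed, and 3 is optimal.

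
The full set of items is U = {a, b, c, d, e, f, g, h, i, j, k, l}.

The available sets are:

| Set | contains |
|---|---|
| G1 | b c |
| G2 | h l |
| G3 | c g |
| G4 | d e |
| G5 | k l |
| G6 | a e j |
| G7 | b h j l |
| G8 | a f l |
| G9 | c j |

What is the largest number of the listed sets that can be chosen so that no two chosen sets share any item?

G2, G3, G6 are pairwise disjoint (G2={h,l}; G3={c,g}; G6={a,e,j}).
Every remaining set overlaps one of these, and no 4 of the listed sets are pairwise disjoint, so 3 is the maximum.

3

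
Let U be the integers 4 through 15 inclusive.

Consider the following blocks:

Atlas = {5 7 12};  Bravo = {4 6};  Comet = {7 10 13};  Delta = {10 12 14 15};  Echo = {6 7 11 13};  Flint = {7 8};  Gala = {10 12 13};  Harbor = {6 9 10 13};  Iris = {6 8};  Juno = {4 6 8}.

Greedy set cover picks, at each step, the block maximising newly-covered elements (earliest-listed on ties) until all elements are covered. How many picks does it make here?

5

Greedy: pick Delta (covers 4 new) → pick Echo (covers 4 new) → pick Juno (covers 2 new) → pick Atlas (covers 1 new) → pick Harbor (covers 1 new). Total picks: 5.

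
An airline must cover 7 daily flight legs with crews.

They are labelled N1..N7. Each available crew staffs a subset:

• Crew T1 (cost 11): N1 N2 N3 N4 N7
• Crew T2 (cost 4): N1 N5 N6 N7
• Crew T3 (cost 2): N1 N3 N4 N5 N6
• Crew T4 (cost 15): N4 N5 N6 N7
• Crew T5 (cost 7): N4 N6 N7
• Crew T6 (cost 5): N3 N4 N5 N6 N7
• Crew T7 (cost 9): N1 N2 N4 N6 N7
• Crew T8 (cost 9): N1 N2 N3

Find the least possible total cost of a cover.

T3, T7 together cover every leg (T3 ∪ T7 = {N1, N2, N3, N4, N5, N6, N7}); total cost 2 + 9 = 11.
The greedy pick T3, T2, T7 costs 15; no covering selection beats 11.

11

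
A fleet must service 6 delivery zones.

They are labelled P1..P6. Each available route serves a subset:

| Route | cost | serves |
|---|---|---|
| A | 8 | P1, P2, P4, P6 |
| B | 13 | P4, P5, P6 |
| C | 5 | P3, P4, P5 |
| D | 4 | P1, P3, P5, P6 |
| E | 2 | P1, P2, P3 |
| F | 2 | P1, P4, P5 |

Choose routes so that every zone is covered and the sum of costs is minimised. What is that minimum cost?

8

D, E, F together cover every zone (D ∪ E ∪ F = {P1, P2, P3, P4, P5, P6}); total cost 4 + 2 + 2 = 8.
No covering selection has total cost below 8.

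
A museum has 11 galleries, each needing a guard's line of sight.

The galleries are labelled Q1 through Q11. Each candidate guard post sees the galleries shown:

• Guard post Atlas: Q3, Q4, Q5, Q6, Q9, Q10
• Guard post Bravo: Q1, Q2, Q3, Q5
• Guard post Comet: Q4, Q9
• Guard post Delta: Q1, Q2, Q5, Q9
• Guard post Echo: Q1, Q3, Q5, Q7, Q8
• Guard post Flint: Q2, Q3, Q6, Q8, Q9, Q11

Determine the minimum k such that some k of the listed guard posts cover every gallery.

3

Atlas and Echo and Flint together: Atlas ∪ Echo ∪ Flint = {Q1, Q2, Q3, Q4, Q5, Q6, Q7, Q8, Q9, Q10, Q11} — every gallery is covered.
Only Echo contains Q7, so Echo is forced; the remaining 6 galleries need at least 2 more guard posts (each remaining guard post adds at most 4) — so at least 3 guard posts are needed, and 3 is optimal.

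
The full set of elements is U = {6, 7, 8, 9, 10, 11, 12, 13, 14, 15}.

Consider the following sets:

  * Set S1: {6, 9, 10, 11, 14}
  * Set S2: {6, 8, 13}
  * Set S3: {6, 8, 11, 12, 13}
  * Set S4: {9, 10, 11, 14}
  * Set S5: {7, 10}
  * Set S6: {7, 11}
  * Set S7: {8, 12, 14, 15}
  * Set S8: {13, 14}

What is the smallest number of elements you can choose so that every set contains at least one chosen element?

Take H = {7, 13, 14}. Each listed set contains at least one of these, so H is a hitting set of size 3.
No choice of 2 elements meets every set, so 3 is the minimum.

3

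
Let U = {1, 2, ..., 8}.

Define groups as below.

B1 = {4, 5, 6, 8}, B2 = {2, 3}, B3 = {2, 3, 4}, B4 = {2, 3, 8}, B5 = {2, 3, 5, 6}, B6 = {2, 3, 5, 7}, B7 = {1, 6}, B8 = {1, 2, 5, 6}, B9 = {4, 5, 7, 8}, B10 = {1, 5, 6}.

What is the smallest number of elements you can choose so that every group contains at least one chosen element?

H = {1, 2, 4} meets every group (each contains at least one member of H), and |H| = 3.
The groups B2, B7, B9 are pairwise disjoint, so any hitting set needs a separate element for each — at least 3. Hence 3 is optimal.

3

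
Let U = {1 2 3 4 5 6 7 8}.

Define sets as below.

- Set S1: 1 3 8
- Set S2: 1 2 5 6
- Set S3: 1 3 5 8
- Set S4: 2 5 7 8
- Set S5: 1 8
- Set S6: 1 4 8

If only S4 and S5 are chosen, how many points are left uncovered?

3

Union of S4, S5 = {1, 2, 5, 7, 8}.
Not covered: 3, 4, 6 — 3 points.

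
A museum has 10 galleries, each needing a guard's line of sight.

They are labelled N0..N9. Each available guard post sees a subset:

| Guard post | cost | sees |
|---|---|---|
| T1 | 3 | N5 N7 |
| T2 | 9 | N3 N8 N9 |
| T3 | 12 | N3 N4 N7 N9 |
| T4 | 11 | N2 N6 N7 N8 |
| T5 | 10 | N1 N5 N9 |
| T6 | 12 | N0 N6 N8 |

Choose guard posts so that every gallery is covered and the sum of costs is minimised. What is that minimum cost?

T3, T4, T5, T6 together cover every gallery (T3 ∪ T4 ∪ T5 ∪ T6 = {N0, N1, N2, N3, N4, N5, N6, N7, N8, N9}); total cost 12 + 11 + 10 + 12 = 45.
The greedy pick T1, T2, T4, T5, T3, T6 costs 57; no covering selection beats 45.

45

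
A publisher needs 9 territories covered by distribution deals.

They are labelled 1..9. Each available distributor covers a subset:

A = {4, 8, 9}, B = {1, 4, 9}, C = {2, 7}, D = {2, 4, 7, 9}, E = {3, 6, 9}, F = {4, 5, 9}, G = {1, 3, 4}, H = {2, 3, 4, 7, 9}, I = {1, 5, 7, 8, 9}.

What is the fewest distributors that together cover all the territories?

D and E and I together: D ∪ E ∪ I = {1, 2, 3, 4, 5, 6, 7, 8, 9} — every territory is covered.
Only E contains 6, so E is forced; the remaining 6 territories need at least 2 more distributors (each remaining distributor adds at most 4) — so at least 3 distributors are needed, and 3 is optimal.

3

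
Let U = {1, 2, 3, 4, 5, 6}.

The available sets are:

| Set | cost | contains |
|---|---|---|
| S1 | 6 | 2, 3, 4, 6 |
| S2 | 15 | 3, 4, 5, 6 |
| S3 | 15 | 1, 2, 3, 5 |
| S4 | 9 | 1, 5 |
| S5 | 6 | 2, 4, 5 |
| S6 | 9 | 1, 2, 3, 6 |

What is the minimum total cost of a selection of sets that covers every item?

15

S1, S4 together cover every item (S1 ∪ S4 = {1, 2, 3, 4, 5, 6}); total cost 6 + 9 = 15.
No covering selection has total cost below 15.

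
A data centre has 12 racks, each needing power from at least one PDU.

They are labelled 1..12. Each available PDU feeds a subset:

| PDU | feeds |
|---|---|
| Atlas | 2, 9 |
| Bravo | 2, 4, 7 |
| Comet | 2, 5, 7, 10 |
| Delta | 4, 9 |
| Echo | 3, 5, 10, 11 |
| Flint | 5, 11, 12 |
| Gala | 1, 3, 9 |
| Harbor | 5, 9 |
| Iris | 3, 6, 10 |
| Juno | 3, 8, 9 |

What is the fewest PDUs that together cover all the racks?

5

Take {Bravo, Flint, Gala, Iris, Juno}. Their union is {1, 2, 3, 4, 5, 6, 7, 8, 9, 10, 11, 12}, which is all 12 racks.
No 4 of the 10 PDUs cover everything (all 210 combinations miss at least one rack), so 5 is optimal.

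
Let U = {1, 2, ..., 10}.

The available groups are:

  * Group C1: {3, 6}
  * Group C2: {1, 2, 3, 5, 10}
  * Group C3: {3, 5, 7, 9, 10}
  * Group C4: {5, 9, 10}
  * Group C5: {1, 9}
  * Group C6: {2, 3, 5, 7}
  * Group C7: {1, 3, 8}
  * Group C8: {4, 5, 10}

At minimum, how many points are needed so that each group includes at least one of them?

The 3 points {3, 5, 9} hit every group.
The groups C1, C5, C8 are pairwise disjoint, so any hitting set needs a separate point for each — at least 3. Hence 3 is optimal.

3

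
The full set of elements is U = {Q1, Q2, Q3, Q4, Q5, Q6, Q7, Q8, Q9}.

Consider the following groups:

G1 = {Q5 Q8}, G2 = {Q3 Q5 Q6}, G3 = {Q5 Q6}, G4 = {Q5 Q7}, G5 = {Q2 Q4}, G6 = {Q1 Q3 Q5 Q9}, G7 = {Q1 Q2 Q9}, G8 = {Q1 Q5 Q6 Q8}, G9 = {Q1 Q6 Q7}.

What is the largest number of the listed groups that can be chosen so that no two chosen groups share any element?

G1, G5, G9 are pairwise disjoint (G1={Q5,Q8}; G5={Q2,Q4}; G9={Q1,Q6,Q7}).
Every remaining group overlaps one of these, and no 4 of the listed groups are pairwise disjoint, so 3 is the maximum.

3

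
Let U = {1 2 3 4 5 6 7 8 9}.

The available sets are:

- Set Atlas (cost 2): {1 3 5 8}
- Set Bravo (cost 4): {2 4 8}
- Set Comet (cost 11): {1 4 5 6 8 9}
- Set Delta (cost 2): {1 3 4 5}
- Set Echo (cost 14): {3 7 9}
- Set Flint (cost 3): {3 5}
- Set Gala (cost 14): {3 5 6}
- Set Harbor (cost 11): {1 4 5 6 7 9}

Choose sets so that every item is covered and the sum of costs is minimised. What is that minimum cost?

Bravo, Delta, Harbor together cover every item (Bravo ∪ Delta ∪ Harbor = {1, 2, 3, 4, 5, 6, 7, 8, 9}); total cost 4 + 2 + 11 = 17.
No covering selection has total cost below 17.

17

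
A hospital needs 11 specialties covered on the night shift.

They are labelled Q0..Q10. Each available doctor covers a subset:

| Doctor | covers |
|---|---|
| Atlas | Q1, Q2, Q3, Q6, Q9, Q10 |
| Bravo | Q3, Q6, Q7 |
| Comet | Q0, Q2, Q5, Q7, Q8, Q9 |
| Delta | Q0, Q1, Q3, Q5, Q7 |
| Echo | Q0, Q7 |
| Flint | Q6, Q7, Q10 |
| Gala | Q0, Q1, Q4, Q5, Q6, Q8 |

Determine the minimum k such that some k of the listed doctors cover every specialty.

3

Atlas and Flint and Gala together: Atlas ∪ Flint ∪ Gala = {Q0, Q1, Q2, Q3, Q4, Q5, Q6, Q7, Q8, Q9, Q10} — every specialty is covered.
Only Gala contains Q4, so Gala is forced; the remaining 5 specialties need at least 2 more doctors (each remaining doctor adds at most 4) — so at least 3 doctors are needed, and 3 is optimal.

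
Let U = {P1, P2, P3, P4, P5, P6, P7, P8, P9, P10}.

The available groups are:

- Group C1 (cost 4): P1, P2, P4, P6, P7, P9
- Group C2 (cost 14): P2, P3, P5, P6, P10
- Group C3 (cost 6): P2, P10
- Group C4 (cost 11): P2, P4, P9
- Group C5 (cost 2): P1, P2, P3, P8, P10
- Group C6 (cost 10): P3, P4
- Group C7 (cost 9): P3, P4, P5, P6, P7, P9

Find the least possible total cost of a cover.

11

C5, C7 together cover every item (C5 ∪ C7 = {P1, P2, P3, P4, P5, P6, P7, P8, P9, P10}); total cost 2 + 9 = 11.
The greedy pick C5, C1, C7 costs 15; no covering selection beats 11.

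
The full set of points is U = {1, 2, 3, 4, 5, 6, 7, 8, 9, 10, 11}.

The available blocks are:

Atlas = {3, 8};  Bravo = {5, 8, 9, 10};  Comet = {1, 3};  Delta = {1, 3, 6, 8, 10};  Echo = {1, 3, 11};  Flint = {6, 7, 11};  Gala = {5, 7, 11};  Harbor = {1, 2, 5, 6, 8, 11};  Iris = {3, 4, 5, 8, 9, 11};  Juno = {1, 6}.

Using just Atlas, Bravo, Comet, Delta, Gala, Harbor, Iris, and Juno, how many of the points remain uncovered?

Union of Atlas, Bravo, Comet, Delta, Gala, Harbor, Iris, Juno = {1, 2, 3, 4, 5, 6, 7, 8, 9, 10, 11} — that's every point, so 0 are uncovered.

0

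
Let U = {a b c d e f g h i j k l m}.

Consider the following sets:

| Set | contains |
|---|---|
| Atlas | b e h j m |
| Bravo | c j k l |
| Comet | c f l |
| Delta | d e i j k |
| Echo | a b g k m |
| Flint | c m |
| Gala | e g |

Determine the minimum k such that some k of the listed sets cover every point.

Atlas and Comet and Delta and Echo together: Atlas ∪ Comet ∪ Delta ∪ Echo = {a, b, c, d, e, f, g, h, i, j, k, l, m} — every point is covered.
Only Atlas contains h, so Atlas is forced; the remaining 8 points need at least 3 more sets (each remaining set adds at most 3) — so at least 4 sets are needed, and 4 is optimal.

4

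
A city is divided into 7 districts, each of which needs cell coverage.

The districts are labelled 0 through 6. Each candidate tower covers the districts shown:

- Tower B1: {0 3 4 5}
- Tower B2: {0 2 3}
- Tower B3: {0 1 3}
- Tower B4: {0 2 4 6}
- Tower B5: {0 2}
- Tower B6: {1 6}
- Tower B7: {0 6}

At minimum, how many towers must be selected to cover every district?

3

B1 and B4 and B6 together: B1 ∪ B4 ∪ B6 = {0, 1, 2, 3, 4, 5, 6} — every district is covered.
Only B1 contains 5, so B1 is forced; the remaining 3 districts need at least 2 more towers (each remaining tower adds at most 2) — so at least 3 towers are needed, and 3 is optimal.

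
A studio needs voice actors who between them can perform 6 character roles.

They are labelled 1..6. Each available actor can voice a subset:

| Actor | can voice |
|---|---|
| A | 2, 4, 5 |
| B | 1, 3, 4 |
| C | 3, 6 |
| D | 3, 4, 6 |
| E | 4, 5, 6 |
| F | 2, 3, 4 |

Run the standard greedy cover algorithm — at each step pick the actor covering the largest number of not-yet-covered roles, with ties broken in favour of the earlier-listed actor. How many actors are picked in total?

3

Greedy: pick A (covers 3 new) → pick B (covers 2 new) → pick C (covers 1 new). Total picks: 3.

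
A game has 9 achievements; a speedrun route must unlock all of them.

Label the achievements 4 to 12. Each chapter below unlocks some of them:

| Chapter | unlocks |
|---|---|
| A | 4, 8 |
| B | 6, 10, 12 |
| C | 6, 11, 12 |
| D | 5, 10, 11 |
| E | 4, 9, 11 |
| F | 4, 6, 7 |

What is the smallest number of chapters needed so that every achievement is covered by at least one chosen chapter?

5

A and B and D and E and F together: A ∪ B ∪ D ∪ E ∪ F = {4, 5, 6, 7, 8, 9, 10, 11, 12} — every achievement is covered.
No 4 of the 6 chapters cover everything (all 15 combinations miss at least one achievement), so 5 is optimal.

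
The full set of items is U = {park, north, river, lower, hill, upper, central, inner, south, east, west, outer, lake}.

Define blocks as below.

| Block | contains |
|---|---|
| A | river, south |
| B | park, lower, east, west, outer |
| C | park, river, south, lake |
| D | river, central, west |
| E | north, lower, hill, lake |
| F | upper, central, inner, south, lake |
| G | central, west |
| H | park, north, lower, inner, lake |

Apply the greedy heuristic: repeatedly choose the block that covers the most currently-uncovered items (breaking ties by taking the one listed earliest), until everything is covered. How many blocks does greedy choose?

4

Greedy: pick B (covers 5 new) → pick F (covers 5 new) → pick E (covers 2 new) → pick A (covers 1 new). Total picks: 4.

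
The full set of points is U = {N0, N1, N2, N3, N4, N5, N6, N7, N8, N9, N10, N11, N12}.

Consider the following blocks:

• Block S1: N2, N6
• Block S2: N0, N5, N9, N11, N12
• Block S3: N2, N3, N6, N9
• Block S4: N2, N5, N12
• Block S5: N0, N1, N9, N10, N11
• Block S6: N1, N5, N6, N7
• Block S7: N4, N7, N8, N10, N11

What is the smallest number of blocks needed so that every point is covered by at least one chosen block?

4

Take {S2, S3, S6, S7}. Their union is {N0, N1, N2, N3, N4, N5, N6, N7, N8, N9, N10, N11, N12}, which is all 13 points.
No 3 of the 7 blocks cover everything (all 35 combinations miss at least one point), so 4 is optimal.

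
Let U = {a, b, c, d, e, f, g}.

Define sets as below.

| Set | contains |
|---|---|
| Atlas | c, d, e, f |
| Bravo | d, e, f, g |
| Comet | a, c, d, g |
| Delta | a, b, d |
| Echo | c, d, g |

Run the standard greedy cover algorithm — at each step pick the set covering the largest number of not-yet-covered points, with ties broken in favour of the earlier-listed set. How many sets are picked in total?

Greedy: pick Atlas (covers 4 new) → pick Comet (covers 2 new) → pick Delta (covers 1 new). Total picks: 3.

3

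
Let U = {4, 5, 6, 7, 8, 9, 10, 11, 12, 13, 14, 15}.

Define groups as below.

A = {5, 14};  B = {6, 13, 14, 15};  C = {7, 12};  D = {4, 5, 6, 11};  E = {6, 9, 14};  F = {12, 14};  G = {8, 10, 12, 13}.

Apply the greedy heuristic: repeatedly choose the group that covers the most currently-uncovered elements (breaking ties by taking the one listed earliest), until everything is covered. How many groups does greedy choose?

5

Greedy: pick B (covers 4 new) → pick D (covers 3 new) → pick G (covers 3 new) → pick C (covers 1 new) → pick E (covers 1 new). Total picks: 5.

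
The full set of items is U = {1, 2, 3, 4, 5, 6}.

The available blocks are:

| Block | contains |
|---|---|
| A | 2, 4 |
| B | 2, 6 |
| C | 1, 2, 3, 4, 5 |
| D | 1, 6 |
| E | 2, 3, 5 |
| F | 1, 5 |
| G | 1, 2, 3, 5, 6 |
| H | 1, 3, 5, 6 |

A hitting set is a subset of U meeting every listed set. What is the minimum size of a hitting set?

Take T = {1, 2}. Each listed block contains at least one of these, so T is a hitting set of size 2.
The blocks A, D are pairwise disjoint, so any hitting set needs a separate item for each — at least 2. Hence 2 is optimal.

2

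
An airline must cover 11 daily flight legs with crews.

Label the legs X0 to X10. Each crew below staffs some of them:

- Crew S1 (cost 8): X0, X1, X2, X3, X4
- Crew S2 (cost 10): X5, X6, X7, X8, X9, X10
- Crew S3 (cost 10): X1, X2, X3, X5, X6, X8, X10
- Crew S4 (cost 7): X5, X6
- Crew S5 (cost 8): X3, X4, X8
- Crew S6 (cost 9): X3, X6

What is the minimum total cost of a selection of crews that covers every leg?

S1, S2 together cover every leg (S1 ∪ S2 = {X0, X1, X2, X3, X4, X5, X6, X7, X8, X9, X10}); total cost 8 + 10 = 18.
The greedy pick S3, S1, S2 costs 28; no covering selection beats 18.

18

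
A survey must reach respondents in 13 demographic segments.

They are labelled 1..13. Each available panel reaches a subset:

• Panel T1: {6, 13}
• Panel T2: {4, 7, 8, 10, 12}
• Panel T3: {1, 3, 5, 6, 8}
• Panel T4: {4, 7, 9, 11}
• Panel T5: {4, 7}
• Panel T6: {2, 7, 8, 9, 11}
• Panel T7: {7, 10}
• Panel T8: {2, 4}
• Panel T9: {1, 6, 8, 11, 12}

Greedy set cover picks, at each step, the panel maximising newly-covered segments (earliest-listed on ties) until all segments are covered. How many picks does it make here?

4

Greedy: pick T2 (covers 5 new) → pick T3 (covers 4 new) → pick T6 (covers 3 new) → pick T1 (covers 1 new). Total picks: 4.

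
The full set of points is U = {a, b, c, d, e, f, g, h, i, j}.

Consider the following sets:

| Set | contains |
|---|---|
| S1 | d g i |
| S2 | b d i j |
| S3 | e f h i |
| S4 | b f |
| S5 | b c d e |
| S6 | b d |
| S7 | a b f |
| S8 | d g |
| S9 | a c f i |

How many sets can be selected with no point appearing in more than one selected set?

2

S1, S4 are pairwise disjoint (S1={d,g,i}; S4={b,f}).
Every remaining set overlaps one of these, and no 3 of the listed sets are pairwise disjoint, so 2 is the maximum.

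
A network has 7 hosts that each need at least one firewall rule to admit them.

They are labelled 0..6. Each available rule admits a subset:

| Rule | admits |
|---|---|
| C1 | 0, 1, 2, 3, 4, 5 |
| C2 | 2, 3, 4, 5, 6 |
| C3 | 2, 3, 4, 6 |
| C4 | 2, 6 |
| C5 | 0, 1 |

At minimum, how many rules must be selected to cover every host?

2

Take {C2, C5}. Their union is {0, 1, 2, 3, 4, 5, 6}, which is all 7 hosts.
No single rule has all 7 hosts (the largest, C1, has 6), so 2 is optimal.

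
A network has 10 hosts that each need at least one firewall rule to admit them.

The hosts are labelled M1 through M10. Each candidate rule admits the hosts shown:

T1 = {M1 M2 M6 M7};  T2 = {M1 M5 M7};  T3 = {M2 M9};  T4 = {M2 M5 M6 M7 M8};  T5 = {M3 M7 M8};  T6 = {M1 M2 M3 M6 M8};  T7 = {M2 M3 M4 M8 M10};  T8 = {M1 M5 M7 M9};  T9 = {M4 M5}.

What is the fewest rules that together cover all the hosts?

3

Take {T1, T7, T8}. Their union is {M1, M2, M3, M4, M5, M6, M7, M8, M9, M10}, which is all 10 hosts.
Only T7 contains M10, so T7 is forced; the remaining 5 hosts need at least 2 more rules (each remaining rule adds at most 4) — so at least 3 rules are needed, and 3 is optimal.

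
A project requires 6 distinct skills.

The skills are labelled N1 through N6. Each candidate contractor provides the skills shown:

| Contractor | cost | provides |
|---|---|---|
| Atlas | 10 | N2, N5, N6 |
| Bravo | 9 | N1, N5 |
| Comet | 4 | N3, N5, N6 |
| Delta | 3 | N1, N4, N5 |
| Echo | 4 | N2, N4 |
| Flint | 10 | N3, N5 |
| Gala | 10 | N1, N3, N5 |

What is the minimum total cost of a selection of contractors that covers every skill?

Comet, Delta, Echo together cover every skill (Comet ∪ Delta ∪ Echo = {N1, N2, N3, N4, N5, N6}); total cost 4 + 3 + 4 = 11.
No covering selection has total cost below 11.

11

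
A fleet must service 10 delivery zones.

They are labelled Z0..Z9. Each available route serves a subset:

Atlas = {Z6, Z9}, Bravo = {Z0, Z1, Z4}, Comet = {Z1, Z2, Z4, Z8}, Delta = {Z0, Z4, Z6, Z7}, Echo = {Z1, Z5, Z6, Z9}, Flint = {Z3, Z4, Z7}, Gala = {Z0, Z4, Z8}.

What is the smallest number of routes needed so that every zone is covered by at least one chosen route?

Comet and Echo and Flint and Gala together: Comet ∪ Echo ∪ Flint ∪ Gala = {Z0, Z1, Z2, Z3, Z4, Z5, Z6, Z7, Z8, Z9} — every zone is covered.
No 3 of the 7 routes cover everything (all 35 combinations miss at least one zone), so 4 is optimal.

4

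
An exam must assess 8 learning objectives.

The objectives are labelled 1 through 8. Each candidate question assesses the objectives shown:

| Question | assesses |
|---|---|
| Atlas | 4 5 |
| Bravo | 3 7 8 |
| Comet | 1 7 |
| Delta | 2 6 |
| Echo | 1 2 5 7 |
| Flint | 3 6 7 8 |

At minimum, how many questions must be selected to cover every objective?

Atlas and Echo and Flint together: Atlas ∪ Echo ∪ Flint = {1, 2, 3, 4, 5, 6, 7, 8} — every objective is covered.
Only Atlas contains 4, so Atlas is forced; the remaining 6 objectives need at least 2 more questions (each remaining question adds at most 4) — so at least 3 questions are needed, and 3 is optimal.

3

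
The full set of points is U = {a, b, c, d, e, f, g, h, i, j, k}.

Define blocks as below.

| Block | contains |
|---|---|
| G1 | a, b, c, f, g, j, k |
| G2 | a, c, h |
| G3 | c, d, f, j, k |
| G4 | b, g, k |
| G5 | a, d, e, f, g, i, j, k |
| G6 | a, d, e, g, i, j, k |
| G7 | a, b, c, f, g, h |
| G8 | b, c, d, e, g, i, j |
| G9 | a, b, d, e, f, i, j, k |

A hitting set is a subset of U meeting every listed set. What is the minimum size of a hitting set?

T = {c, k} meets every block (each contains at least one member of T), and |T| = 2.
The blocks G2, G4 are pairwise disjoint, so any hitting set needs a separate point for each — at least 2. Hence 2 is optimal.

2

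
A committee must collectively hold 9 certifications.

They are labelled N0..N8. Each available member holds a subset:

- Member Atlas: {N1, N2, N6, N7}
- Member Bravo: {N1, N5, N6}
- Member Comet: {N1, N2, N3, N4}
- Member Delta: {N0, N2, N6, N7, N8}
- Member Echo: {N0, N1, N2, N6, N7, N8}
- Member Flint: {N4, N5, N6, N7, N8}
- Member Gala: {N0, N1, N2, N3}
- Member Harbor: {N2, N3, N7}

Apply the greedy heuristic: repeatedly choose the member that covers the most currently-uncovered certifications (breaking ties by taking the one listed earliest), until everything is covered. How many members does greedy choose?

Greedy: pick Echo (covers 6 new) → pick Comet (covers 2 new) → pick Bravo (covers 1 new). Total picks: 3.
(The true minimum cover uses only 2 members, so greedy is not optimal here.)

3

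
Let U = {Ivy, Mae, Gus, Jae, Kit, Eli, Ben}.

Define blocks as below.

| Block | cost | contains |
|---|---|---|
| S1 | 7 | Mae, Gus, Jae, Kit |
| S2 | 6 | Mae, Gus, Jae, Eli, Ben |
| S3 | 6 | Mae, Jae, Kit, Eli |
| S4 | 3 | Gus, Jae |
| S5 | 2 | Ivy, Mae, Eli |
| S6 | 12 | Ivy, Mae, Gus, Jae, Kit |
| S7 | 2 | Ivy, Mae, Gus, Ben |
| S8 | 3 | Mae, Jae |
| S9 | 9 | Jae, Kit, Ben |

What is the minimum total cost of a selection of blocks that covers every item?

8

S3, S7 together cover every item (S3 ∪ S7 = {Ivy, Mae, Gus, Jae, Kit, Eli, Ben}); total cost 6 + 2 = 8.
No covering selection has total cost below 8.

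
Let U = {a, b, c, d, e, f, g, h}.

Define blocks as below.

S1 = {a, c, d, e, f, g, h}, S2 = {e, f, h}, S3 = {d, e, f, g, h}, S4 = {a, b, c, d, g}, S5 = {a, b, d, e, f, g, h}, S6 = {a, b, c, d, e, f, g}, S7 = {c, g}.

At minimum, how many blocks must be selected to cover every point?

S1 and S5 together: S1 ∪ S5 = {a, b, c, d, e, f, g, h} — every point is covered.
No single block has all 8 points (the largest, S1, has 7), so 2 is optimal.

2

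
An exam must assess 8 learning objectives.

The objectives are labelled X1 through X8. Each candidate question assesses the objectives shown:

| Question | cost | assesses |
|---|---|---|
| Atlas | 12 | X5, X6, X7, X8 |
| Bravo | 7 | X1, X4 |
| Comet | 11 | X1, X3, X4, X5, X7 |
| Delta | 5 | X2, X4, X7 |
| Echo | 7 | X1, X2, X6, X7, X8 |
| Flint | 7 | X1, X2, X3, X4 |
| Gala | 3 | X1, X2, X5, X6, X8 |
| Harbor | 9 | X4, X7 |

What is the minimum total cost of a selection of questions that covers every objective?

Comet, Gala together cover every objective (Comet ∪ Gala = {X1, X2, X3, X4, X5, X6, X7, X8}); total cost 11 + 3 = 14.
The greedy pick Gala, Delta, Flint costs 15; no covering selection beats 14.

14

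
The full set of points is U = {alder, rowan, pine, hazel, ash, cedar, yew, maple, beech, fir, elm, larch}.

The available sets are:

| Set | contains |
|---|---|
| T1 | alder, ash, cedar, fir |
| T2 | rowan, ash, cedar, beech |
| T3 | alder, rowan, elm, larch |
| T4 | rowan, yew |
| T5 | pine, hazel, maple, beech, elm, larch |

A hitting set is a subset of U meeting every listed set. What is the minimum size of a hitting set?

The 3 points {rowan, cedar, larch} hit every set.
The sets T1, T4, T5 are pairwise disjoint, so any hitting set needs a separate point for each — at least 3. Hence 3 is optimal.

3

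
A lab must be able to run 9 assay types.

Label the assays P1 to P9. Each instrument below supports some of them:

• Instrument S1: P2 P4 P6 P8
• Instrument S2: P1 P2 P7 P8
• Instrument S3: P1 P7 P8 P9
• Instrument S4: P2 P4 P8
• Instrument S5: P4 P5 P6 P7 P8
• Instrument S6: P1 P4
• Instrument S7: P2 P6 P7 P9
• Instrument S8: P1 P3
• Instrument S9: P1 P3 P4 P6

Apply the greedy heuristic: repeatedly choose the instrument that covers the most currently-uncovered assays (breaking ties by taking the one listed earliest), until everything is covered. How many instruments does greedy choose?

4

Greedy: pick S5 (covers 5 new) → pick S2 (covers 2 new) → pick S3 (covers 1 new) → pick S8 (covers 1 new). Total picks: 4.
(The true minimum cover uses only 3 instruments, so greedy is not optimal here.)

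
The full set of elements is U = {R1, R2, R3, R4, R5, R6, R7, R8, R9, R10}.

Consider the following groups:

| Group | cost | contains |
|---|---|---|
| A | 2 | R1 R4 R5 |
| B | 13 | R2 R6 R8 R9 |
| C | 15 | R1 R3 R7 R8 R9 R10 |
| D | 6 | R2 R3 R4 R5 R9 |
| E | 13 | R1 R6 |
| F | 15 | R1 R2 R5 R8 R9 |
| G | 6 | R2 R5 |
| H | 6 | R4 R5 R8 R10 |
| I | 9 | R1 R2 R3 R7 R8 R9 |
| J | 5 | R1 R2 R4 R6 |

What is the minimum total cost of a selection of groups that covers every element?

20

H, I, J together cover every element (H ∪ I ∪ J = {R1, R2, R3, R4, R5, R6, R7, R8, R9, R10}); total cost 6 + 9 + 5 = 20.
The greedy pick A, I, J, H costs 22; no covering selection beats 20.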